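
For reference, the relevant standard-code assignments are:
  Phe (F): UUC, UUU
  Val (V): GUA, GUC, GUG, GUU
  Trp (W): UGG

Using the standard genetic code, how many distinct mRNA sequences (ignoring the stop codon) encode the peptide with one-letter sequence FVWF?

Phe: 2 codons.
Val: 4 codons.
Trp: 1 codon.
Phe: 2 codons.
2 × 4 × 1 × 2 = 16.

16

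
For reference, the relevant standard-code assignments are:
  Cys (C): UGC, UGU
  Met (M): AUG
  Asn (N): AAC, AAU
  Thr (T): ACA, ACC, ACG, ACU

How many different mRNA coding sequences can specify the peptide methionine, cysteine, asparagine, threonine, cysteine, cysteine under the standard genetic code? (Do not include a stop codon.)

64

Met: 1 codon.
Cys: 2 codons.
Asn: 2 codons.
Thr: 4 codons.
Cys: 2 codons.
Cys: 2 codons.
1 × 2 × 2 × 4 × 2 × 2 = 64.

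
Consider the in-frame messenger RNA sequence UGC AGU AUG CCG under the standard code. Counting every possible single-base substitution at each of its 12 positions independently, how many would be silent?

5

Codon 1 (UGC, Cys): 1 synonymous substitution.
Codon 2 (AGU, Ser): 1 synonymous substitution.
Codon 3 (AUG, Met): 0 synonymous substitutions.
Codon 4 (CCG, Pro): 3 synonymous substitutions.
Total: 1 + 1 + 0 + 3 = 5.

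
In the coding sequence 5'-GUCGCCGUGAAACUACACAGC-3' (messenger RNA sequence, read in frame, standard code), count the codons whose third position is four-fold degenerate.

4

Codon 1 GUC (Val): third position 4-fold.
Codon 2 GCC (Ala): third position 4-fold.
Codon 3 GUG (Val): third position 4-fold.
Codon 4 AAA (Lys): third position 2-fold.
Codon 5 CUA (Leu): third position 4-fold.
Codon 6 CAC (His): third position 2-fold.
Codon 7 AGC (Ser): third position 2-fold.
Four-fold degenerate third positions: 4.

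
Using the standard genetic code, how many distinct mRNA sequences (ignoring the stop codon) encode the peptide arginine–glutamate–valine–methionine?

48

Arg: 6 codons.
Glu: 2 codons.
Val: 4 codons.
Met: 1 codon.
6 × 2 × 4 × 1 = 48.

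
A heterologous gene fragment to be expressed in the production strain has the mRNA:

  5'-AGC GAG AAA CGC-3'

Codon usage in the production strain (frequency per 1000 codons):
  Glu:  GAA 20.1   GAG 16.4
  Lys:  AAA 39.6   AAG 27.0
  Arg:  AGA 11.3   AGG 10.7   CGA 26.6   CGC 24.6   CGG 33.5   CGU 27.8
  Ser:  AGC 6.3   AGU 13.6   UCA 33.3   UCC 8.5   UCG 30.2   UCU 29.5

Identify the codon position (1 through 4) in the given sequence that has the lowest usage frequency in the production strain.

1

Codon 1 AGC (Ser): 6.3 per 1000.
Codon 2 GAG (Glu): 16.4 per 1000.
Codon 3 AAA (Lys): 39.6 per 1000.
Codon 4 CGC (Arg): 24.6 per 1000.
Lowest frequency is 6.3 at codon 1.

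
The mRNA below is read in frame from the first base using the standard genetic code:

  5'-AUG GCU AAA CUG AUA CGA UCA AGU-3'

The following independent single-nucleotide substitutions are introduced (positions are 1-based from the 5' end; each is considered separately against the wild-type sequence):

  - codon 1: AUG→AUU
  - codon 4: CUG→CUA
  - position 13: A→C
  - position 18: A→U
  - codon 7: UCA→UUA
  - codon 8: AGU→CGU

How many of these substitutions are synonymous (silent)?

Codon 1: AUG (Met) → AUU (Ile) — missense.
Codon 4: CUG (Leu) → CUA (Leu) — synonymous.
Codon 5: AUA (Ile) → CUA (Leu) — missense.
Codon 6: CGA (Arg) → CGU (Arg) — synonymous.
Codon 7: UCA (Ser) → UUA (Leu) — missense.
Codon 8: AGU (Ser) → CGU (Arg) — missense.
Synonymous: 2 of 6.

2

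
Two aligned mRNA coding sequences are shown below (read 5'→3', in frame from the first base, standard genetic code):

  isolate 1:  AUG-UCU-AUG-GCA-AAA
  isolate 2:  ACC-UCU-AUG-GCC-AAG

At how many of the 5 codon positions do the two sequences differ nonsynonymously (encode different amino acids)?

1

Codon 1: AUG Met / ACC Thr — nonsynonymous.
Codon 2: UCU Ser / UCU Ser — identical.
Codon 3: AUG Met / AUG Met — identical.
Codon 4: GCA Ala / GCC Ala — synonymous.
Codon 5: AAA Lys / AAG Lys — synonymous.
Nonsynonymous differences: 1.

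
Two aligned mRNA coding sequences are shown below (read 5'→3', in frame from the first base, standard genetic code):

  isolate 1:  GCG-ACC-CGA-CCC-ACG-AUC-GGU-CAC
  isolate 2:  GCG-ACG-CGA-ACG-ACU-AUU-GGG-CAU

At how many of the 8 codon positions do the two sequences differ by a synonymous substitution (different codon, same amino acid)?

5

Codon 1: GCG Ala / GCG Ala — identical.
Codon 2: ACC Thr / ACG Thr — synonymous.
Codon 3: CGA Arg / CGA Arg — identical.
Codon 4: CCC Pro / ACG Thr — nonsynonymous.
Codon 5: ACG Thr / ACU Thr — synonymous.
Codon 6: AUC Ile / AUU Ile — synonymous.
Codon 7: GGU Gly / GGG Gly — synonymous.
Codon 8: CAC His / CAU His — synonymous.
Synonymous differences: 5.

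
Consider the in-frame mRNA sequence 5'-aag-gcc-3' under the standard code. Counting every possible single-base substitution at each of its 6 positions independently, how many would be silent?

4

Codon 1 (AAG, Lys): 1 synonymous substitution.
Codon 2 (GCC, Ala): 3 synonymous substitutions.
Total: 1 + 3 = 4.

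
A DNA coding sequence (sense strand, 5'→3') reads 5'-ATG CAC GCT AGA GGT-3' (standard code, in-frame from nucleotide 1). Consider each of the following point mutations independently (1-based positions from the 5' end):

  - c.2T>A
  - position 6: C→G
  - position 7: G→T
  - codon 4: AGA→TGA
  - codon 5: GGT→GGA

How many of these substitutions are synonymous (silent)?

Codon 1: ATG (Met) → AAG (Lys) — missense.
Codon 2: CAC (His) → CAG (Gln) — missense.
Codon 3: GCT (Ala) → TCT (Ser) — missense.
Codon 4: AGA (Arg) → TGA (Stop) — nonsense.
Codon 5: GGT (Gly) → GGA (Gly) — synonymous.
Synonymous: 1 of 5.

1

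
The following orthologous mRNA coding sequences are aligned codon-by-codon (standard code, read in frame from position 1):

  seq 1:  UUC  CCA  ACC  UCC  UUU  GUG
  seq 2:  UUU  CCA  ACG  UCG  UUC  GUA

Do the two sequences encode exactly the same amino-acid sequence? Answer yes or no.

Codon 1: UUC Phe / UUU Phe — synonymous.
Codon 2: CCA Pro / CCA Pro — identical.
Codon 3: ACC Thr / ACG Thr — synonymous.
Codon 4: UCC Ser / UCG Ser — synonymous.
Codon 5: UUU Phe / UUC Phe — synonymous.
Codon 6: GUG Val / GUA Val — synonymous.
Nonsynonymous differences: 0 → same protein.

yes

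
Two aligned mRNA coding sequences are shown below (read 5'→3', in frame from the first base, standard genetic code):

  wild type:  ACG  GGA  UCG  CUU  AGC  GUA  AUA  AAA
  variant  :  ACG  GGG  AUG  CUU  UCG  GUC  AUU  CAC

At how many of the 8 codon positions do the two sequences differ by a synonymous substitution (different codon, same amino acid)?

4

Codon 1: ACG Thr / ACG Thr — identical.
Codon 2: GGA Gly / GGG Gly — synonymous.
Codon 3: UCG Ser / AUG Met — nonsynonymous.
Codon 4: CUU Leu / CUU Leu — identical.
Codon 5: AGC Ser / UCG Ser — synonymous.
Codon 6: GUA Val / GUC Val — synonymous.
Codon 7: AUA Ile / AUU Ile — synonymous.
Codon 8: AAA Lys / CAC His — nonsynonymous.
Synonymous differences: 4.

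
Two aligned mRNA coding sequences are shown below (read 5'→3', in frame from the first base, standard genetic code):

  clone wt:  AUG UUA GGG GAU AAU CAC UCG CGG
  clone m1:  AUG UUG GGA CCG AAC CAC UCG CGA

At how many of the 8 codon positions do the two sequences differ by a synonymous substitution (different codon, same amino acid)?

4

Codon 1: AUG Met / AUG Met — identical.
Codon 2: UUA Leu / UUG Leu — synonymous.
Codon 3: GGG Gly / GGA Gly — synonymous.
Codon 4: GAU Asp / CCG Pro — nonsynonymous.
Codon 5: AAU Asn / AAC Asn — synonymous.
Codon 6: CAC His / CAC His — identical.
Codon 7: UCG Ser / UCG Ser — identical.
Codon 8: CGG Arg / CGA Arg — synonymous.
Synonymous differences: 4.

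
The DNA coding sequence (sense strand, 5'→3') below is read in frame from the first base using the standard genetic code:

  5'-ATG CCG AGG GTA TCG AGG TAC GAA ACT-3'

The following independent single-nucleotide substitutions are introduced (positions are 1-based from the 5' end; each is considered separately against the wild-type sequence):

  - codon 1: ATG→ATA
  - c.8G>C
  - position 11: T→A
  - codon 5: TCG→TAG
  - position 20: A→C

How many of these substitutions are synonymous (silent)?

Codon 1: ATG (Met) → ATA (Ile) — missense.
Codon 3: AGG (Arg) → ACG (Thr) — missense.
Codon 4: GTA (Val) → GAA (Glu) — missense.
Codon 5: TCG (Ser) → TAG (Stop) — nonsense.
Codon 7: TAC (Tyr) → TCC (Ser) — missense.
Synonymous: 0 of 5.

0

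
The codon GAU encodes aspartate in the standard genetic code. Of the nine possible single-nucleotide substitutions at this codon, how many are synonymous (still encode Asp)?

1

Position 1: none → 0 synonymous.
Position 2: none → 0 synonymous.
Position 3: GAC → 1 synonymous.
Total: 0 + 0 + 1 = 1.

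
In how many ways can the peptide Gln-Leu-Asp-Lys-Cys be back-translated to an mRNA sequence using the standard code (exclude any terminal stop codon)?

96

Gln: 2 codons.
Leu: 6 codons.
Asp: 2 codons.
Lys: 2 codons.
Cys: 2 codons.
2 × 6 × 2 × 2 × 2 = 96.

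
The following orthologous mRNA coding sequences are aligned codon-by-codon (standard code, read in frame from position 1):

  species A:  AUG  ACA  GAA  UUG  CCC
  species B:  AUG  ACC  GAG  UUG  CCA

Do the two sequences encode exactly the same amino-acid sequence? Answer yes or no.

Codon 1: AUG Met / AUG Met — identical.
Codon 2: ACA Thr / ACC Thr — synonymous.
Codon 3: GAA Glu / GAG Glu — synonymous.
Codon 4: UUG Leu / UUG Leu — identical.
Codon 5: CCC Pro / CCA Pro — synonymous.
Nonsynonymous differences: 0 → same protein.

yes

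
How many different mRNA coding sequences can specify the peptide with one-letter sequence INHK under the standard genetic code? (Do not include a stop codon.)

24

Ile: 3 codons.
Asn: 2 codons.
His: 2 codons.
Lys: 2 codons.
3 × 2 × 2 × 2 = 24.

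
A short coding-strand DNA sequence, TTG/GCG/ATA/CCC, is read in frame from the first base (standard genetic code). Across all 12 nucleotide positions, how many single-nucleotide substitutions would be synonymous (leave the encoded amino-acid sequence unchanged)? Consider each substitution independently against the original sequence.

10

Codon 1 (TTG, Leu): 2 synonymous substitutions.
Codon 2 (GCG, Ala): 3 synonymous substitutions.
Codon 3 (ATA, Ile): 2 synonymous substitutions.
Codon 4 (CCC, Pro): 3 synonymous substitutions.
Total: 2 + 3 + 2 + 3 = 10.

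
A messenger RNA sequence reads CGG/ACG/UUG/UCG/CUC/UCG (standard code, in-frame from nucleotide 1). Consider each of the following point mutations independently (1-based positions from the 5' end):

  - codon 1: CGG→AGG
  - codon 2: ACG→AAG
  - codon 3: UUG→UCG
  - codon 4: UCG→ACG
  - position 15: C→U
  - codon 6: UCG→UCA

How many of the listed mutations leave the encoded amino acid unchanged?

3

Codon 1: CGG (Arg) → AGG (Arg) — synonymous.
Codon 2: ACG (Thr) → AAG (Lys) — missense.
Codon 3: UUG (Leu) → UCG (Ser) — missense.
Codon 4: UCG (Ser) → ACG (Thr) — missense.
Codon 5: CUC (Leu) → CUU (Leu) — synonymous.
Codon 6: UCG (Ser) → UCA (Ser) — synonymous.
Synonymous: 3 of 6.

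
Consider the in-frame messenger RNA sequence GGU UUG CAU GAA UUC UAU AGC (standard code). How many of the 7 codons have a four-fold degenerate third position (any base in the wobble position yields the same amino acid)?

Codon 1 GGU (Gly): third position 4-fold.
Codon 2 UUG (Leu): third position 2-fold.
Codon 3 CAU (His): third position 2-fold.
Codon 4 GAA (Glu): third position 2-fold.
Codon 5 UUC (Phe): third position 2-fold.
Codon 6 UAU (Tyr): third position 2-fold.
Codon 7 AGC (Ser): third position 2-fold.
Four-fold degenerate third positions: 1.

1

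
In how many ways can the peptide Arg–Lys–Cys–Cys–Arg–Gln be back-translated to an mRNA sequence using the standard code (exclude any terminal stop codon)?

Arg: 6 codons.
Lys: 2 codons.
Cys: 2 codons.
Cys: 2 codons.
Arg: 6 codons.
Gln: 2 codons.
6 × 2 × 2 × 2 × 6 × 2 = 576.

576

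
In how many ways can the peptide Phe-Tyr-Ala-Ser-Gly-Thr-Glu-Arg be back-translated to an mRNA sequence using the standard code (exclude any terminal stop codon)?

Phe: 2 codons.
Tyr: 2 codons.
Ala: 4 codons.
Ser: 6 codons.
Gly: 4 codons.
Thr: 4 codons.
Glu: 2 codons.
Arg: 6 codons.
2 × 2 × 4 × 6 × 4 × 4 × 2 × 6 = 18432.

18432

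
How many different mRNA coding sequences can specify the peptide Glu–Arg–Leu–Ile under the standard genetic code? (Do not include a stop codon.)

216

Glu: 2 codons.
Arg: 6 codons.
Leu: 6 codons.
Ile: 3 codons.
2 × 6 × 6 × 3 = 216.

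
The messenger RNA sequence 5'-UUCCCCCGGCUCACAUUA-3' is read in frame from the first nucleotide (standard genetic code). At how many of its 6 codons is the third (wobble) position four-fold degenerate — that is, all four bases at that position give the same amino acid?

Codon 1 UUC (Phe): third position 2-fold.
Codon 2 CCC (Pro): third position 4-fold.
Codon 3 CGG (Arg): third position 4-fold.
Codon 4 CUC (Leu): third position 4-fold.
Codon 5 ACA (Thr): third position 4-fold.
Codon 6 UUA (Leu): third position 2-fold.
Four-fold degenerate third positions: 4.

4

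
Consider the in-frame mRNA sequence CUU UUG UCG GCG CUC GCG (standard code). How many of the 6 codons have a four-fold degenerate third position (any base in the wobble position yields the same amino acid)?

Codon 1 CUU (Leu): third position 4-fold.
Codon 2 UUG (Leu): third position 2-fold.
Codon 3 UCG (Ser): third position 4-fold.
Codon 4 GCG (Ala): third position 4-fold.
Codon 5 CUC (Leu): third position 4-fold.
Codon 6 GCG (Ala): third position 4-fold.
Four-fold degenerate third positions: 5.

5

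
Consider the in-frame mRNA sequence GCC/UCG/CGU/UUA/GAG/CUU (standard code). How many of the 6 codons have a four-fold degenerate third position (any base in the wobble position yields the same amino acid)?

4

Codon 1 GCC (Ala): third position 4-fold.
Codon 2 UCG (Ser): third position 4-fold.
Codon 3 CGU (Arg): third position 4-fold.
Codon 4 UUA (Leu): third position 2-fold.
Codon 5 GAG (Glu): third position 2-fold.
Codon 6 CUU (Leu): third position 4-fold.
Four-fold degenerate third positions: 4.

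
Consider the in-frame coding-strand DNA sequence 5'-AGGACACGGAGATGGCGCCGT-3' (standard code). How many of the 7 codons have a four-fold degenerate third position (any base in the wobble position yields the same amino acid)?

4

Codon 1 AGG (Arg): third position 2-fold.
Codon 2 ACA (Thr): third position 4-fold.
Codon 3 CGG (Arg): third position 4-fold.
Codon 4 AGA (Arg): third position 2-fold.
Codon 5 TGG (Trp): third position 1-fold.
Codon 6 CGC (Arg): third position 4-fold.
Codon 7 CGT (Arg): third position 4-fold.
Four-fold degenerate third positions: 4.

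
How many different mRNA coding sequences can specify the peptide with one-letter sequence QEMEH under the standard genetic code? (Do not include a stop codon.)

Gln: 2 codons.
Glu: 2 codons.
Met: 1 codon.
Glu: 2 codons.
His: 2 codons.
2 × 2 × 1 × 2 × 2 = 16.

16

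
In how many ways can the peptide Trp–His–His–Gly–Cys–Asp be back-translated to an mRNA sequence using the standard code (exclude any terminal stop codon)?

64

Trp: 1 codon.
His: 2 codons.
His: 2 codons.
Gly: 4 codons.
Cys: 2 codons.
Asp: 2 codons.
1 × 2 × 2 × 4 × 2 × 2 = 64.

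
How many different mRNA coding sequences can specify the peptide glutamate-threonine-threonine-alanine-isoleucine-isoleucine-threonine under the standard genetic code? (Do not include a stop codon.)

4608

Glu: 2 codons.
Thr: 4 codons.
Thr: 4 codons.
Ala: 4 codons.
Ile: 3 codons.
Ile: 3 codons.
Thr: 4 codons.
2 × 4 × 4 × 4 × 3 × 3 × 4 = 4608.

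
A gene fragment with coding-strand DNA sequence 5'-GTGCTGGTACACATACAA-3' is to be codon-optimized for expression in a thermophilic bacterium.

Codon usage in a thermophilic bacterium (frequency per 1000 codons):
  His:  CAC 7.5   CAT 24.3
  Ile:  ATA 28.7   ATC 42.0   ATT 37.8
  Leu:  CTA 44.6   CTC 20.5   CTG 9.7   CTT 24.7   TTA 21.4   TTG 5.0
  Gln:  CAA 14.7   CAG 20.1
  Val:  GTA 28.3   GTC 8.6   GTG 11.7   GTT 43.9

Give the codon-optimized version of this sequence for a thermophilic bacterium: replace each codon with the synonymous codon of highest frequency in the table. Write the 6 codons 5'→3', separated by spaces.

GTT CTA GTT CAT ATC CAG

Codon 1 (Val): best is GTT at 43.9.
Codon 2 (Leu): best is CTA at 44.6.
Codon 3 (Val): best is GTT at 43.9.
Codon 4 (His): best is CAT at 24.3.
Codon 5 (Ile): best is ATC at 42.0.
Codon 6 (Gln): best is CAG at 20.1.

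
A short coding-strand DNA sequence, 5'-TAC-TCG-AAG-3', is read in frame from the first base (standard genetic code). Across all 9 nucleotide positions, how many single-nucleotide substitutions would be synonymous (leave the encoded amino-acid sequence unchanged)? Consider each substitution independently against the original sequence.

5

Codon 1 (TAC, Tyr): 1 synonymous substitution.
Codon 2 (TCG, Ser): 3 synonymous substitutions.
Codon 3 (AAG, Lys): 1 synonymous substitution.
Total: 1 + 3 + 1 = 5.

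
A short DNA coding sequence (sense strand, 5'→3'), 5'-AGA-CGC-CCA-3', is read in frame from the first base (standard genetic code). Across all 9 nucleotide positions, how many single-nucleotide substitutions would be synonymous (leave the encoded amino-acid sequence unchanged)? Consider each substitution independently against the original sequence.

Codon 1 (AGA, Arg): 2 synonymous substitutions.
Codon 2 (CGC, Arg): 3 synonymous substitutions.
Codon 3 (CCA, Pro): 3 synonymous substitutions.
Total: 2 + 3 + 3 = 8.

8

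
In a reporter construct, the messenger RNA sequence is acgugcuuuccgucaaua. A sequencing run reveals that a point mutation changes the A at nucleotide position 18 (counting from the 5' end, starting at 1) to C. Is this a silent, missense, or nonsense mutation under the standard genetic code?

Position 18 falls in codon 6: AUA → Ile.
After the substitution the codon is AUC → Ile.
Both encode Ile, so the change is synonymous.

silent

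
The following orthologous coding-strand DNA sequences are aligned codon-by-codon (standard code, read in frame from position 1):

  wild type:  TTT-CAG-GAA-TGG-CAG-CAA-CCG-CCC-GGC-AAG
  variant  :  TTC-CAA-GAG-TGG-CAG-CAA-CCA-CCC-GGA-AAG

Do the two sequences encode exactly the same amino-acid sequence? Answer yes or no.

yes

Codon 1: TTT Phe / TTC Phe — synonymous.
Codon 2: CAG Gln / CAA Gln — synonymous.
Codon 3: GAA Glu / GAG Glu — synonymous.
Codon 4: TGG Trp / TGG Trp — identical.
Codon 5: CAG Gln / CAG Gln — identical.
Codon 6: CAA Gln / CAA Gln — identical.
Codon 7: CCG Pro / CCA Pro — synonymous.
Codon 8: CCC Pro / CCC Pro — identical.
Codon 9: GGC Gly / GGA Gly — synonymous.
Codon 10: AAG Lys / AAG Lys — identical.
Nonsynonymous differences: 0 → same protein.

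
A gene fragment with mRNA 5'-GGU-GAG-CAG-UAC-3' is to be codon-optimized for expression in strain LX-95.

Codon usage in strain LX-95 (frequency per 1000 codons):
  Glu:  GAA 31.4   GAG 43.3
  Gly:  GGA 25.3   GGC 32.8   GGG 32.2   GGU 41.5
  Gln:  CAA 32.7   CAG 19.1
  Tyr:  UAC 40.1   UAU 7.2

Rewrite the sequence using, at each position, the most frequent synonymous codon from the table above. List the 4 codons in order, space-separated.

GGU GAG CAA UAC

Codon 1 (Gly): best is GGU at 41.5.
Codon 2 (Glu): best is GAG at 43.3.
Codon 3 (Gln): best is CAA at 32.7.
Codon 4 (Tyr): best is UAC at 40.1.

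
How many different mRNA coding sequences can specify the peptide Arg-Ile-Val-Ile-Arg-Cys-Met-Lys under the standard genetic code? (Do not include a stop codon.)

Arg: 6 codons.
Ile: 3 codons.
Val: 4 codons.
Ile: 3 codons.
Arg: 6 codons.
Cys: 2 codons.
Met: 1 codon.
Lys: 2 codons.
6 × 3 × 4 × 3 × 6 × 2 × 1 × 2 = 5184.

5184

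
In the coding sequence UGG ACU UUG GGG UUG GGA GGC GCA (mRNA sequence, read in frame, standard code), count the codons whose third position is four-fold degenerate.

5

Codon 1 UGG (Trp): third position 1-fold.
Codon 2 ACU (Thr): third position 4-fold.
Codon 3 UUG (Leu): third position 2-fold.
Codon 4 GGG (Gly): third position 4-fold.
Codon 5 UUG (Leu): third position 2-fold.
Codon 6 GGA (Gly): third position 4-fold.
Codon 7 GGC (Gly): third position 4-fold.
Codon 8 GCA (Ala): third position 4-fold.
Four-fold degenerate third positions: 5.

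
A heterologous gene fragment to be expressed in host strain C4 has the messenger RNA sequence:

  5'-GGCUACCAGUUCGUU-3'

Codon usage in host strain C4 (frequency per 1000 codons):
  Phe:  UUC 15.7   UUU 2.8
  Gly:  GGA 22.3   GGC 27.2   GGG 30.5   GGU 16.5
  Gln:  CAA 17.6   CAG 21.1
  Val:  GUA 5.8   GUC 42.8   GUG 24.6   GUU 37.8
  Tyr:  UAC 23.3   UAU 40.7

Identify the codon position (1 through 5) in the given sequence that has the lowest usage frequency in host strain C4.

4

Codon 1 GGC (Gly): 27.2 per 1000.
Codon 2 UAC (Tyr): 23.3 per 1000.
Codon 3 CAG (Gln): 21.1 per 1000.
Codon 4 UUC (Phe): 15.7 per 1000.
Codon 5 GUU (Val): 37.8 per 1000.
Lowest frequency is 15.7 at codon 4.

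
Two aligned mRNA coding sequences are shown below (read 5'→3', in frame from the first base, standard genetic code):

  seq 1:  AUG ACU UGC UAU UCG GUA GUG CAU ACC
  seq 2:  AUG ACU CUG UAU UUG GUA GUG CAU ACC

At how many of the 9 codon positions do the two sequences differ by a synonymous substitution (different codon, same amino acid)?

0

Codon 1: AUG Met / AUG Met — identical.
Codon 2: ACU Thr / ACU Thr — identical.
Codon 3: UGC Cys / CUG Leu — nonsynonymous.
Codon 4: UAU Tyr / UAU Tyr — identical.
Codon 5: UCG Ser / UUG Leu — nonsynonymous.
Codon 6: GUA Val / GUA Val — identical.
Codon 7: GUG Val / GUG Val — identical.
Codon 8: CAU His / CAU His — identical.
Codon 9: ACC Thr / ACC Thr — identical.
Synonymous differences: 0.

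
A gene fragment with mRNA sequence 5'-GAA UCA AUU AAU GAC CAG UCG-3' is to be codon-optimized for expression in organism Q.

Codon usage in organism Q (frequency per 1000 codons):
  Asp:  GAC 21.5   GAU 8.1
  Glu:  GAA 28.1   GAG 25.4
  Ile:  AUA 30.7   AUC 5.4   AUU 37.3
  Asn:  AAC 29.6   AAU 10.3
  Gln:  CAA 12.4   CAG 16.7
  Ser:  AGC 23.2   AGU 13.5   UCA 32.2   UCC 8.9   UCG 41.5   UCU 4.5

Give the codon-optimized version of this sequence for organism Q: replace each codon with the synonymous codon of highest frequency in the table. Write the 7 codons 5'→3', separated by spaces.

GAA UCG AUU AAC GAC CAG UCG

Codon 1 (Glu): best is GAA at 28.1.
Codon 2 (Ser): best is UCG at 41.5.
Codon 3 (Ile): best is AUU at 37.3.
Codon 4 (Asn): best is AAC at 29.6.
Codon 5 (Asp): best is GAC at 21.5.
Codon 6 (Gln): best is CAG at 16.7.
Codon 7 (Ser): best is UCG at 41.5.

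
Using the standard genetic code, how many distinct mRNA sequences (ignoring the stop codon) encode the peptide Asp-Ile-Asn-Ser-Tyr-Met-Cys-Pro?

1152

Asp: 2 codons.
Ile: 3 codons.
Asn: 2 codons.
Ser: 6 codons.
Tyr: 2 codons.
Met: 1 codon.
Cys: 2 codons.
Pro: 4 codons.
2 × 3 × 2 × 6 × 2 × 1 × 2 × 4 = 1152.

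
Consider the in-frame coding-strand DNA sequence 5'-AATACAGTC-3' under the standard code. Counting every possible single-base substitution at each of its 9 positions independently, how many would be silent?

7

Codon 1 (AAT, Asn): 1 synonymous substitution.
Codon 2 (ACA, Thr): 3 synonymous substitutions.
Codon 3 (GTC, Val): 3 synonymous substitutions.
Total: 1 + 3 + 3 = 7.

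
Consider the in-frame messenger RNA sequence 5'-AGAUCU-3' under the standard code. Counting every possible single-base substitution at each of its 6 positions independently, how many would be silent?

5

Codon 1 (AGA, Arg): 2 synonymous substitutions.
Codon 2 (UCU, Ser): 3 synonymous substitutions.
Total: 2 + 3 = 5.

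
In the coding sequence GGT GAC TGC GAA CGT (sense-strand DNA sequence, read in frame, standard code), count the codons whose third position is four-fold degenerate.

Codon 1 GGT (Gly): third position 4-fold.
Codon 2 GAC (Asp): third position 2-fold.
Codon 3 TGC (Cys): third position 2-fold.
Codon 4 GAA (Glu): third position 2-fold.
Codon 5 CGT (Arg): third position 4-fold.
Four-fold degenerate third positions: 2.

2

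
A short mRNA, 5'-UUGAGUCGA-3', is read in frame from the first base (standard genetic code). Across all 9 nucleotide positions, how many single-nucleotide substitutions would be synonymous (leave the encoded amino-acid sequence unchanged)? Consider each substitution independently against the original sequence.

Codon 1 (UUG, Leu): 2 synonymous substitutions.
Codon 2 (AGU, Ser): 1 synonymous substitution.
Codon 3 (CGA, Arg): 4 synonymous substitutions.
Total: 2 + 1 + 4 = 7.

7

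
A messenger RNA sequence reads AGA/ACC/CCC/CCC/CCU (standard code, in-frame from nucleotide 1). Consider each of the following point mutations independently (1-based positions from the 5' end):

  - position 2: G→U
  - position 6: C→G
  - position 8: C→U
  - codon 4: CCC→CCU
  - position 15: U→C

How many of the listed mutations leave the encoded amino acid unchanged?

3

Codon 1: AGA (Arg) → AUA (Ile) — missense.
Codon 2: ACC (Thr) → ACG (Thr) — synonymous.
Codon 3: CCC (Pro) → CUC (Leu) — missense.
Codon 4: CCC (Pro) → CCU (Pro) — synonymous.
Codon 5: CCU (Pro) → CCC (Pro) — synonymous.
Synonymous: 3 of 5.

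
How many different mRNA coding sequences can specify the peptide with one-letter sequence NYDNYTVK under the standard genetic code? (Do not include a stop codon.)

1024

Asn: 2 codons.
Tyr: 2 codons.
Asp: 2 codons.
Asn: 2 codons.
Tyr: 2 codons.
Thr: 4 codons.
Val: 4 codons.
Lys: 2 codons.
2 × 2 × 2 × 2 × 2 × 4 × 4 × 2 = 1024.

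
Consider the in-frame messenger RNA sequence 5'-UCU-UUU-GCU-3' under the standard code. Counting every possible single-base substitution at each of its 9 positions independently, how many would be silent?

Codon 1 (UCU, Ser): 3 synonymous substitutions.
Codon 2 (UUU, Phe): 1 synonymous substitution.
Codon 3 (GCU, Ala): 3 synonymous substitutions.
Total: 3 + 1 + 3 = 7.

7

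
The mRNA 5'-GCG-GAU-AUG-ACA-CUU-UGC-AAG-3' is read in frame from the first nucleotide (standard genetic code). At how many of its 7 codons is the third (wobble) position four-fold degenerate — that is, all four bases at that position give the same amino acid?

Codon 1 GCG (Ala): third position 4-fold.
Codon 2 GAU (Asp): third position 2-fold.
Codon 3 AUG (Met): third position 1-fold.
Codon 4 ACA (Thr): third position 4-fold.
Codon 5 CUU (Leu): third position 4-fold.
Codon 6 UGC (Cys): third position 2-fold.
Codon 7 AAG (Lys): third position 2-fold.
Four-fold degenerate third positions: 3.

3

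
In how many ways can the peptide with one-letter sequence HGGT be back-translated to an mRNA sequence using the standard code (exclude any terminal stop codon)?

128

His: 2 codons.
Gly: 4 codons.
Gly: 4 codons.
Thr: 4 codons.
2 × 4 × 4 × 4 = 128.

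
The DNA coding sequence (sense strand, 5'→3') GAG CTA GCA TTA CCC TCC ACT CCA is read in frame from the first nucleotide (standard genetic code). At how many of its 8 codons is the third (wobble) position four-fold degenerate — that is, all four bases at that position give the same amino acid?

6

Codon 1 GAG (Glu): third position 2-fold.
Codon 2 CTA (Leu): third position 4-fold.
Codon 3 GCA (Ala): third position 4-fold.
Codon 4 TTA (Leu): third position 2-fold.
Codon 5 CCC (Pro): third position 4-fold.
Codon 6 TCC (Ser): third position 4-fold.
Codon 7 ACT (Thr): third position 4-fold.
Codon 8 CCA (Pro): third position 4-fold.
Four-fold degenerate third positions: 6.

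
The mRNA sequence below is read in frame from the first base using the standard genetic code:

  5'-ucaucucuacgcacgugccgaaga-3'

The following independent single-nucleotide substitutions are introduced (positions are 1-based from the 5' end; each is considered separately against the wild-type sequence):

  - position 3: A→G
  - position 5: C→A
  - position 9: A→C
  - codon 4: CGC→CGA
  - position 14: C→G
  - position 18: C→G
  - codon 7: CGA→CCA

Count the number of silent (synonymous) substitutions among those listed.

3

Codon 1: UCA (Ser) → UCG (Ser) — synonymous.
Codon 2: UCU (Ser) → UAU (Tyr) — missense.
Codon 3: CUA (Leu) → CUC (Leu) — synonymous.
Codon 4: CGC (Arg) → CGA (Arg) — synonymous.
Codon 5: ACG (Thr) → AGG (Arg) — missense.
Codon 6: UGC (Cys) → UGG (Trp) — missense.
Codon 7: CGA (Arg) → CCA (Pro) — missense.
Synonymous: 3 of 7.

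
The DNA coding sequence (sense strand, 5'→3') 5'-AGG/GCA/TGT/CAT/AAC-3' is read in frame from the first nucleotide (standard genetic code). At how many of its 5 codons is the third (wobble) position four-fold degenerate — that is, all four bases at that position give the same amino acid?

Codon 1 AGG (Arg): third position 2-fold.
Codon 2 GCA (Ala): third position 4-fold.
Codon 3 TGT (Cys): third position 2-fold.
Codon 4 CAT (His): third position 2-fold.
Codon 5 AAC (Asn): third position 2-fold.
Four-fold degenerate third positions: 1.

1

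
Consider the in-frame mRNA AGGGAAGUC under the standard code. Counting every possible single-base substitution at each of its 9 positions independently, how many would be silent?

6

Codon 1 (AGG, Arg): 2 synonymous substitutions.
Codon 2 (GAA, Glu): 1 synonymous substitution.
Codon 3 (GUC, Val): 3 synonymous substitutions.
Total: 2 + 1 + 3 = 6.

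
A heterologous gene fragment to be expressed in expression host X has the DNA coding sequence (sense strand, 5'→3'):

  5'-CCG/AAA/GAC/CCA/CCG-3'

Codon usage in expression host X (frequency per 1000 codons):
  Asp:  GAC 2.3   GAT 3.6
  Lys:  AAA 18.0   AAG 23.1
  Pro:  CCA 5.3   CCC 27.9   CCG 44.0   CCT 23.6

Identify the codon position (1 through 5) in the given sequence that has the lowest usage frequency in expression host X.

3

Codon 1 CCG (Pro): 44.0 per 1000.
Codon 2 AAA (Lys): 18.0 per 1000.
Codon 3 GAC (Asp): 2.3 per 1000.
Codon 4 CCA (Pro): 5.3 per 1000.
Codon 5 CCG (Pro): 44.0 per 1000.
Lowest frequency is 2.3 at codon 3.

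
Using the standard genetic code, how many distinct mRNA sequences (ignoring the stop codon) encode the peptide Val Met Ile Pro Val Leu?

Val: 4 codons.
Met: 1 codon.
Ile: 3 codons.
Pro: 4 codons.
Val: 4 codons.
Leu: 6 codons.
4 × 1 × 3 × 4 × 4 × 6 = 1152.

1152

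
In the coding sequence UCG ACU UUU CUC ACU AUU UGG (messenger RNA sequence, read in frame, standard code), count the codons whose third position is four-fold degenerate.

4

Codon 1 UCG (Ser): third position 4-fold.
Codon 2 ACU (Thr): third position 4-fold.
Codon 3 UUU (Phe): third position 2-fold.
Codon 4 CUC (Leu): third position 4-fold.
Codon 5 ACU (Thr): third position 4-fold.
Codon 6 AUU (Ile): third position 3-fold.
Codon 7 UGG (Trp): third position 1-fold.
Four-fold degenerate third positions: 4.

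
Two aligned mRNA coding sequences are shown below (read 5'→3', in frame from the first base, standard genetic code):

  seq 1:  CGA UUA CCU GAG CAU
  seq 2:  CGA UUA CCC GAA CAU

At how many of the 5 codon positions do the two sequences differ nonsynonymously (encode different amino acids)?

Codon 1: CGA Arg / CGA Arg — identical.
Codon 2: UUA Leu / UUA Leu — identical.
Codon 3: CCU Pro / CCC Pro — synonymous.
Codon 4: GAG Glu / GAA Glu — synonymous.
Codon 5: CAU His / CAU His — identical.
Nonsynonymous differences: 0.

0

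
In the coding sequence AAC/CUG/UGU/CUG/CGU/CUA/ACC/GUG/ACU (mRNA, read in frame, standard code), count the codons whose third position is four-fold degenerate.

Codon 1 AAC (Asn): third position 2-fold.
Codon 2 CUG (Leu): third position 4-fold.
Codon 3 UGU (Cys): third position 2-fold.
Codon 4 CUG (Leu): third position 4-fold.
Codon 5 CGU (Arg): third position 4-fold.
Codon 6 CUA (Leu): third position 4-fold.
Codon 7 ACC (Thr): third position 4-fold.
Codon 8 GUG (Val): third position 4-fold.
Codon 9 ACU (Thr): third position 4-fold.
Four-fold degenerate third positions: 7.

7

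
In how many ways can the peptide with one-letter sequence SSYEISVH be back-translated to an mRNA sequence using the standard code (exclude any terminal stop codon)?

Ser: 6 codons.
Ser: 6 codons.
Tyr: 2 codons.
Glu: 2 codons.
Ile: 3 codons.
Ser: 6 codons.
Val: 4 codons.
His: 2 codons.
6 × 6 × 2 × 2 × 3 × 6 × 4 × 2 = 20736.

20736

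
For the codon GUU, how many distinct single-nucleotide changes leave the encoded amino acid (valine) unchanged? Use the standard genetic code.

Position 1: none → 0 synonymous.
Position 2: none → 0 synonymous.
Position 3: GUC, GUA, GUG → 3 synonymous.
Total: 0 + 0 + 3 = 3.

3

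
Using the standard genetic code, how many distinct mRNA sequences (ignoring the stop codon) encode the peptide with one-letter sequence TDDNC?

64

Thr: 4 codons.
Asp: 2 codons.
Asp: 2 codons.
Asn: 2 codons.
Cys: 2 codons.
4 × 2 × 2 × 2 × 2 = 64.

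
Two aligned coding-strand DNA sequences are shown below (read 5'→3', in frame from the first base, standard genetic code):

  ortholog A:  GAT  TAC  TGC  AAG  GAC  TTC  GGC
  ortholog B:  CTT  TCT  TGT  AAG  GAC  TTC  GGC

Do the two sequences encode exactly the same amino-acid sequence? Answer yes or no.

Codon 1: GAT Asp / CTT Leu — nonsynonymous.
Codon 2: TAC Tyr / TCT Ser — nonsynonymous.
Codon 3: TGC Cys / TGT Cys — synonymous.
Codon 4: AAG Lys / AAG Lys — identical.
Codon 5: GAC Asp / GAC Asp — identical.
Codon 6: TTC Phe / TTC Phe — identical.
Codon 7: GGC Gly / GGC Gly — identical.
Nonsynonymous differences: 2 → different protein.

no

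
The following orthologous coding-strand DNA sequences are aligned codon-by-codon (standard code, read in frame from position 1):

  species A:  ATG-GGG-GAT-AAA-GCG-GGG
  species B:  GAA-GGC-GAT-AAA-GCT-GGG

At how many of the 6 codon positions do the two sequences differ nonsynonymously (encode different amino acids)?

1

Codon 1: ATG Met / GAA Glu — nonsynonymous.
Codon 2: GGG Gly / GGC Gly — synonymous.
Codon 3: GAT Asp / GAT Asp — identical.
Codon 4: AAA Lys / AAA Lys — identical.
Codon 5: GCG Ala / GCT Ala — synonymous.
Codon 6: GGG Gly / GGG Gly — identical.
Nonsynonymous differences: 1.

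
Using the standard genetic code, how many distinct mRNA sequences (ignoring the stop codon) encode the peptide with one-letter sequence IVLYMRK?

1728

Ile: 3 codons.
Val: 4 codons.
Leu: 6 codons.
Tyr: 2 codons.
Met: 1 codon.
Arg: 6 codons.
Lys: 2 codons.
3 × 4 × 6 × 2 × 1 × 6 × 2 = 1728.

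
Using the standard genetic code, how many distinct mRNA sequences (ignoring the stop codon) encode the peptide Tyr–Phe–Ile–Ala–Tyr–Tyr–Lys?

Tyr: 2 codons.
Phe: 2 codons.
Ile: 3 codons.
Ala: 4 codons.
Tyr: 2 codons.
Tyr: 2 codons.
Lys: 2 codons.
2 × 2 × 3 × 4 × 2 × 2 × 2 = 384.

384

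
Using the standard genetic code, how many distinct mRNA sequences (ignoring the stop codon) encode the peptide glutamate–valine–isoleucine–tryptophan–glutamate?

Glu: 2 codons.
Val: 4 codons.
Ile: 3 codons.
Trp: 1 codon.
Glu: 2 codons.
2 × 4 × 3 × 1 × 2 = 48.

48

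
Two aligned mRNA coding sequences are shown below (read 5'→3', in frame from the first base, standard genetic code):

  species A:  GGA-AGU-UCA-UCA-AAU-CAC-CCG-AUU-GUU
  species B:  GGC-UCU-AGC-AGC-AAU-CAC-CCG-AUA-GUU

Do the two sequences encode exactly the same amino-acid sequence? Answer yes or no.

yes

Codon 1: GGA Gly / GGC Gly — synonymous.
Codon 2: AGU Ser / UCU Ser — synonymous.
Codon 3: UCA Ser / AGC Ser — synonymous.
Codon 4: UCA Ser / AGC Ser — synonymous.
Codon 5: AAU Asn / AAU Asn — identical.
Codon 6: CAC His / CAC His — identical.
Codon 7: CCG Pro / CCG Pro — identical.
Codon 8: AUU Ile / AUA Ile — synonymous.
Codon 9: GUU Val / GUU Val — identical.
Nonsynonymous differences: 0 → same protein.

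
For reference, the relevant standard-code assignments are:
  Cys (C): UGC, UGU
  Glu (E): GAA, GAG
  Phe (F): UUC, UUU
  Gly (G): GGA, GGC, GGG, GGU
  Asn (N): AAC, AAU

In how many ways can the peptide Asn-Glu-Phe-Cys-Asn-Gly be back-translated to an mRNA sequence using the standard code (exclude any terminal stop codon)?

Asn: 2 codons.
Glu: 2 codons.
Phe: 2 codons.
Cys: 2 codons.
Asn: 2 codons.
Gly: 4 codons.
2 × 2 × 2 × 2 × 2 × 4 = 128.

128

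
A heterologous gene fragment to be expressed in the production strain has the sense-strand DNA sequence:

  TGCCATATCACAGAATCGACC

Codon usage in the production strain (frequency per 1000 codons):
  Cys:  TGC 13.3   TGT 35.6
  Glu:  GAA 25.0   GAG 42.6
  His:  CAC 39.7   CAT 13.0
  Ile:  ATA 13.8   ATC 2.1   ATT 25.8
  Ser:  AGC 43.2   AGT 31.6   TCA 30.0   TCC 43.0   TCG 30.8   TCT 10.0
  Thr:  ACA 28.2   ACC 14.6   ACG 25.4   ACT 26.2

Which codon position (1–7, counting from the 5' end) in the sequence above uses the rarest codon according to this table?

Codon 1 TGC (Cys): 13.3 per 1000.
Codon 2 CAT (His): 13.0 per 1000.
Codon 3 ATC (Ile): 2.1 per 1000.
Codon 4 ACA (Thr): 28.2 per 1000.
Codon 5 GAA (Glu): 25.0 per 1000.
Codon 6 TCG (Ser): 30.8 per 1000.
Codon 7 ACC (Thr): 14.6 per 1000.
Lowest frequency is 2.1 at codon 3.

3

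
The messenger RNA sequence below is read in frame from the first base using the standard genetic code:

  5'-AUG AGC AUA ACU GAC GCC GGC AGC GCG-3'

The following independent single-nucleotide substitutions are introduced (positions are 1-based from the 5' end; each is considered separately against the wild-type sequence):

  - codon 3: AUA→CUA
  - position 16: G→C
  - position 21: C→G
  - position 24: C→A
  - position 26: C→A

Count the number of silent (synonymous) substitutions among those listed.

1

Codon 3: AUA (Ile) → CUA (Leu) — missense.
Codon 6: GCC (Ala) → CCC (Pro) — missense.
Codon 7: GGC (Gly) → GGG (Gly) — synonymous.
Codon 8: AGC (Ser) → AGA (Arg) — missense.
Codon 9: GCG (Ala) → GAG (Glu) — missense.
Synonymous: 1 of 5.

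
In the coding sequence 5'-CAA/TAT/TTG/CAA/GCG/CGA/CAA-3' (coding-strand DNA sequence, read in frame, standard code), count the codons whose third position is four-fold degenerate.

2

Codon 1 CAA (Gln): third position 2-fold.
Codon 2 TAT (Tyr): third position 2-fold.
Codon 3 TTG (Leu): third position 2-fold.
Codon 4 CAA (Gln): third position 2-fold.
Codon 5 GCG (Ala): third position 4-fold.
Codon 6 CGA (Arg): third position 4-fold.
Codon 7 CAA (Gln): third position 2-fold.
Four-fold degenerate third positions: 2.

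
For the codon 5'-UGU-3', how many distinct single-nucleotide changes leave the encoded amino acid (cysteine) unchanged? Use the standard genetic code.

1

Position 1: none → 0 synonymous.
Position 2: none → 0 synonymous.
Position 3: UGC → 1 synonymous.
Total: 0 + 0 + 1 = 1.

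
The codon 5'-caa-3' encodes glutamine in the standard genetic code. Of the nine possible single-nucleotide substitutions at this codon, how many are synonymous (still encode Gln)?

Position 1: none → 0 synonymous.
Position 2: none → 0 synonymous.
Position 3: CAG → 1 synonymous.
Total: 0 + 0 + 1 = 1.

1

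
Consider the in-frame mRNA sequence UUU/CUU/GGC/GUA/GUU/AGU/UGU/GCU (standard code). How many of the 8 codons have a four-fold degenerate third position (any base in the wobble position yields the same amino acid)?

5

Codon 1 UUU (Phe): third position 2-fold.
Codon 2 CUU (Leu): third position 4-fold.
Codon 3 GGC (Gly): third position 4-fold.
Codon 4 GUA (Val): third position 4-fold.
Codon 5 GUU (Val): third position 4-fold.
Codon 6 AGU (Ser): third position 2-fold.
Codon 7 UGU (Cys): third position 2-fold.
Codon 8 GCU (Ala): third position 4-fold.
Four-fold degenerate third positions: 5.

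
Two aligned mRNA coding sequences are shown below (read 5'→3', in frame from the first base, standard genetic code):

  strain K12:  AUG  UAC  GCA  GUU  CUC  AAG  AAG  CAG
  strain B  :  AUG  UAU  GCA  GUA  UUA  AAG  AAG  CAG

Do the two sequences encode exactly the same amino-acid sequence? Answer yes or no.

Codon 1: AUG Met / AUG Met — identical.
Codon 2: UAC Tyr / UAU Tyr — synonymous.
Codon 3: GCA Ala / GCA Ala — identical.
Codon 4: GUU Val / GUA Val — synonymous.
Codon 5: CUC Leu / UUA Leu — synonymous.
Codon 6: AAG Lys / AAG Lys — identical.
Codon 7: AAG Lys / AAG Lys — identical.
Codon 8: CAG Gln / CAG Gln — identical.
Nonsynonymous differences: 0 → same protein.

yes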